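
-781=-781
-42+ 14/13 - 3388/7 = -6824/13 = -524.92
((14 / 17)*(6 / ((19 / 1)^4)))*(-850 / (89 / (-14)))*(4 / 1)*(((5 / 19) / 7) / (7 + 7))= 12000 / 220372811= 0.00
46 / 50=23 / 25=0.92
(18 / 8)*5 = 45 / 4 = 11.25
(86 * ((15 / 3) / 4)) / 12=215 / 24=8.96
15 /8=1.88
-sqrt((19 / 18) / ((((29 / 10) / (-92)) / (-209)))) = -38 * sqrt(36685) / 87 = -83.66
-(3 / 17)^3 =-27 / 4913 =-0.01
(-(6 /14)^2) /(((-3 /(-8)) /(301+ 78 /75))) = -147.94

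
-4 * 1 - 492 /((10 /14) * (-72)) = 167 /30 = 5.57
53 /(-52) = -1.02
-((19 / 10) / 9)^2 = -361 / 8100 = -0.04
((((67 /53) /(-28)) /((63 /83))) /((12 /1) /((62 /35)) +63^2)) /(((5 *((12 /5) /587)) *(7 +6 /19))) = -1922676823 /19220022907344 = -0.00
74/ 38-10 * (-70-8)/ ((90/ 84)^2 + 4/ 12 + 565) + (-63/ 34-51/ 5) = -9391016131/ 1075883930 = -8.73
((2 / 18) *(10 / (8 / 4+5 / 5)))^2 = 100 / 729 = 0.14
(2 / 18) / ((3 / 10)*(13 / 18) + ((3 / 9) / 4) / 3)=5 / 11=0.45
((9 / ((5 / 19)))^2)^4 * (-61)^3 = -165942790209990928414341 / 390625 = -424813542937576776.74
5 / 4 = 1.25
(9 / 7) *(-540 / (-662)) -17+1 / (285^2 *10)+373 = 671959806817 / 1881983250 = 357.05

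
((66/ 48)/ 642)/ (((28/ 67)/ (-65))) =-47905/ 143808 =-0.33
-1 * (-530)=530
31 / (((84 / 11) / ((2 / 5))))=341 / 210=1.62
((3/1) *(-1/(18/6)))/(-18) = 1/18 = 0.06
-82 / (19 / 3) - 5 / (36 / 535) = -59681 / 684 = -87.25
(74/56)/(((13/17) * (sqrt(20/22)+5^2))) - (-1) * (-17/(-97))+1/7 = 0.38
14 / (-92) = -7 / 46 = -0.15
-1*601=-601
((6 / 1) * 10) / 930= 2 / 31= 0.06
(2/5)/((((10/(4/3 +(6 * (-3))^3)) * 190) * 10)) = -4373/35625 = -0.12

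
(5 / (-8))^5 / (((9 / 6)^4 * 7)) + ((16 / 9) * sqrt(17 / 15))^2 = 62343397 / 17418240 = 3.58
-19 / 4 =-4.75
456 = 456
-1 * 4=-4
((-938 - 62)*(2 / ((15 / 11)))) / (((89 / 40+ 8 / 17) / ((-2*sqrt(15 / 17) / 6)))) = 176000*sqrt(255) / 16497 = 170.36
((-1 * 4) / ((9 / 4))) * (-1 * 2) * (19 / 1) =608 / 9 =67.56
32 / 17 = 1.88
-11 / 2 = -5.50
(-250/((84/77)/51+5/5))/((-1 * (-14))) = -23375/1337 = -17.48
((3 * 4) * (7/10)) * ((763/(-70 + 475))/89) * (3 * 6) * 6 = 42728/2225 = 19.20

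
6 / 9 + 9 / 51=43 / 51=0.84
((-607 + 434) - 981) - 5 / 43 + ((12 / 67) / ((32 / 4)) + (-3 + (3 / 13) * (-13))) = -6684461 / 5762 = -1160.09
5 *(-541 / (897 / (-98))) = 265090 / 897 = 295.53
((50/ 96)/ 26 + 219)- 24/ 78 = 272953/ 1248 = 218.71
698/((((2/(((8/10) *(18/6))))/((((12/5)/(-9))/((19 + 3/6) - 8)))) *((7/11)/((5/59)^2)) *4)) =-30712/560441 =-0.05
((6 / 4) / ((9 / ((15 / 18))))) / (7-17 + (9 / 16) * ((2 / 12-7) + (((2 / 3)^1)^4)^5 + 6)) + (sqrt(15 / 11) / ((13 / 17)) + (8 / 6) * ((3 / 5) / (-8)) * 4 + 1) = 380741955789 / 648918833315 + 17 * sqrt(165) / 143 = 2.11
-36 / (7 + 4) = -36 / 11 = -3.27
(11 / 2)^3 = 166.38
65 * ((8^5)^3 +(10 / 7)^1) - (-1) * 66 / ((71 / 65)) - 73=2286984185774160.28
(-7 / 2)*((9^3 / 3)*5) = -8505 / 2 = -4252.50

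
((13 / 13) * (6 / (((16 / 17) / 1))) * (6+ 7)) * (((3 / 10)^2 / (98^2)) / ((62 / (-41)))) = -244647 / 476358400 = -0.00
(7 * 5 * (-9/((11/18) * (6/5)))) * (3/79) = -14175/869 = -16.31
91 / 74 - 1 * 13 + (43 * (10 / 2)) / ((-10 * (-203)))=-87611 / 7511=-11.66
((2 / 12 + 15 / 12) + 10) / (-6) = -137 / 72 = -1.90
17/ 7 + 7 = 66/ 7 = 9.43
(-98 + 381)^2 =80089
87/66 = 29/22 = 1.32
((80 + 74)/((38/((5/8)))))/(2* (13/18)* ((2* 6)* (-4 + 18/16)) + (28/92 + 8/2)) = -26565/477508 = -0.06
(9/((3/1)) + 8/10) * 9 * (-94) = -16074/5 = -3214.80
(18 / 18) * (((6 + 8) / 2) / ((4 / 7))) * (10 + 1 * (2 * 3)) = 196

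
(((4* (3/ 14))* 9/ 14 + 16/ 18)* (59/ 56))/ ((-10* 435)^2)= 7493/ 93462012000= 0.00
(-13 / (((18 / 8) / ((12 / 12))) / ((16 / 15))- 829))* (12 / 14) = 4992 / 370447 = 0.01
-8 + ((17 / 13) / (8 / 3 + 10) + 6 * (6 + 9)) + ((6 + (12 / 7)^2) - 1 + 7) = 2348999 / 24206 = 97.04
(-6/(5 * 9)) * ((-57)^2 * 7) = -15162/5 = -3032.40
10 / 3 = 3.33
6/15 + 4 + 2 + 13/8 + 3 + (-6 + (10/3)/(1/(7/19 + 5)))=17419/760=22.92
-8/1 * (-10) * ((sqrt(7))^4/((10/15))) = 5880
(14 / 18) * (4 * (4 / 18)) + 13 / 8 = 1501 / 648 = 2.32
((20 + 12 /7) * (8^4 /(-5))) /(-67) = 622592 /2345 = 265.50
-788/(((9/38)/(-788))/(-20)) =-471917440/9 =-52435271.11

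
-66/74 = -33/37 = -0.89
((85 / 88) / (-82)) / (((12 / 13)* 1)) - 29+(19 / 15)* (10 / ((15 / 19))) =-16844287 / 1298880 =-12.97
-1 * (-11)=11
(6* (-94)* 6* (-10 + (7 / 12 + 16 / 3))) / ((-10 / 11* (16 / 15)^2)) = -3419955 / 256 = -13359.20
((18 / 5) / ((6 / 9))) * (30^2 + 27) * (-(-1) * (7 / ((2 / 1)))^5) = 420662403 / 160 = 2629140.02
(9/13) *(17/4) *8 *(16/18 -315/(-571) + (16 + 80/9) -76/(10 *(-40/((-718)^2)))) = 427973381464/185575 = 2306201.71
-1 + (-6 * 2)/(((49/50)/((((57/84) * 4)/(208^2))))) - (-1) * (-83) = -84.00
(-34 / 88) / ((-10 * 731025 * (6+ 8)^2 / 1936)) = 187 / 358202250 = 0.00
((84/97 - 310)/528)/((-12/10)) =6815/13968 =0.49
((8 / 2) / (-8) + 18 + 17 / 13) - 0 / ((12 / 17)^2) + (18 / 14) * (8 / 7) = 25833 / 1274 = 20.28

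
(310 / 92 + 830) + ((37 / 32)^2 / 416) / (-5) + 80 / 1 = 44744262913 / 48988160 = 913.37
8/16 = 1/2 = 0.50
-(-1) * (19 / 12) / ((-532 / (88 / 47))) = -11 / 1974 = -0.01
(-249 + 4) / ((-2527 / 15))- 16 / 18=1837 / 3249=0.57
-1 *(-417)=417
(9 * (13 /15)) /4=39 /20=1.95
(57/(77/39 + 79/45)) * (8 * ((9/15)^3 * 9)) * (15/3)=6482268/5455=1188.32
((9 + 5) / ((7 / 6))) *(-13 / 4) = -39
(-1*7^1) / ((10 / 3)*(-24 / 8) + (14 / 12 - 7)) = 42 / 95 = 0.44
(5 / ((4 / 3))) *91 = 1365 / 4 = 341.25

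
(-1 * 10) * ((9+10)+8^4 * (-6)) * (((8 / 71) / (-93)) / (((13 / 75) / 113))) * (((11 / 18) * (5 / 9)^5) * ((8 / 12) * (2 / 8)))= -3668792187500 / 3509104923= -1045.51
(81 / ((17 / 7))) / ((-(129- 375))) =189 / 1394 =0.14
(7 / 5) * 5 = 7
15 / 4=3.75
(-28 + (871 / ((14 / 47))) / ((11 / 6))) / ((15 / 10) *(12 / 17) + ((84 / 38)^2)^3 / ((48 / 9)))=96497453124935 / 1412419819734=68.32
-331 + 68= -263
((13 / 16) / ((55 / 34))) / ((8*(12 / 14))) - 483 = -10199413 / 21120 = -482.93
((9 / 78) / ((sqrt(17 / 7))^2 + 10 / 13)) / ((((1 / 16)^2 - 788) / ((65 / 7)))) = -8320 / 19567519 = -0.00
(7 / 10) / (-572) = -7 / 5720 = -0.00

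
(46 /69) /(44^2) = 0.00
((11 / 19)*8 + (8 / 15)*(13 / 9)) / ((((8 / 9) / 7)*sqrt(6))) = 6062*sqrt(6) / 855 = 17.37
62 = 62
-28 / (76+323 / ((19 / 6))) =-14 / 89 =-0.16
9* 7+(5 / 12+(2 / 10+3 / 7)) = 26899 / 420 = 64.05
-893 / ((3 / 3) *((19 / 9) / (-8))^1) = 3384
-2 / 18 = -1 / 9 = -0.11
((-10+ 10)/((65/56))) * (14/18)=0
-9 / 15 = -3 / 5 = -0.60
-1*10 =-10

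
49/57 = 0.86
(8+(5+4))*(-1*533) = -9061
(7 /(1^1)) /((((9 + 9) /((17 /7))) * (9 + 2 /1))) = 0.09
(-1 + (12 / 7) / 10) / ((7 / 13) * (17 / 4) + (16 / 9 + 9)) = -13572 / 214025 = -0.06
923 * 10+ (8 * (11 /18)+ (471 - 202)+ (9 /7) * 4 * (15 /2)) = 601175 /63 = 9542.46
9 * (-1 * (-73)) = 657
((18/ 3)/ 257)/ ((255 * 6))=0.00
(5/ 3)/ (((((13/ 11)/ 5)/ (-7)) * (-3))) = 1925/ 117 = 16.45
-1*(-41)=41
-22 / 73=-0.30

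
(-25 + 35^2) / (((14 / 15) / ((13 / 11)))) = 1519.48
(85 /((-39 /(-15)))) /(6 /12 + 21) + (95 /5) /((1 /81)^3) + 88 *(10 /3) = 16933799053 /1677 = 10097673.85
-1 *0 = 0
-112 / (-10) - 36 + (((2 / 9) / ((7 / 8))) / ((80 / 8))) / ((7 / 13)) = -24.75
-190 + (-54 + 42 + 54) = -148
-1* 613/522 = -613/522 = -1.17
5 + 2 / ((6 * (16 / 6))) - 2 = 25 / 8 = 3.12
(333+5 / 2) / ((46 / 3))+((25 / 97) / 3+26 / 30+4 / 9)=23.28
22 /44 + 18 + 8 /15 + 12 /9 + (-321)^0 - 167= -4369 /30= -145.63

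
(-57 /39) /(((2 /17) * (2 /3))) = -969 /52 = -18.63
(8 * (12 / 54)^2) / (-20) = -8 / 405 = -0.02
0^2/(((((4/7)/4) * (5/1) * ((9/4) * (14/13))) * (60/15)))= 0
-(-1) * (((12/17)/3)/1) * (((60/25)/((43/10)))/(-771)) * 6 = -192/187867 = -0.00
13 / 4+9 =49 / 4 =12.25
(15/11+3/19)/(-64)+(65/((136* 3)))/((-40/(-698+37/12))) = 22462447/8186112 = 2.74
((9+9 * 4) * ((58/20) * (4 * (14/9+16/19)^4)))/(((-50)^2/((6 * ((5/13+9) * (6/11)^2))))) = 639842714752/5534863191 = 115.60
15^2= 225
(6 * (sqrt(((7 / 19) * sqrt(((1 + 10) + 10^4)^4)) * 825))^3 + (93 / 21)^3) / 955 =29791 / 327565 + 34764470825619150 * sqrt(4389) / 68951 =33402413218134.64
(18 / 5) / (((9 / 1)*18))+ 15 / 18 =77 / 90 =0.86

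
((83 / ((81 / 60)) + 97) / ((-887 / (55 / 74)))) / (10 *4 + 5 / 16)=-376552 / 114308577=-0.00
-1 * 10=-10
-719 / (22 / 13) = -9347 / 22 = -424.86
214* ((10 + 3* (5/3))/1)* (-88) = -282480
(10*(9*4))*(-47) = -16920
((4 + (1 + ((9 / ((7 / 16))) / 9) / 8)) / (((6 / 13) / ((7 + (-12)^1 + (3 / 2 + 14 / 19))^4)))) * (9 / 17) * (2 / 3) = 8352264375 / 35447312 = 235.62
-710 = -710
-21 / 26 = -0.81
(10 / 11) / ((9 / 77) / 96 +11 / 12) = 1344 / 1357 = 0.99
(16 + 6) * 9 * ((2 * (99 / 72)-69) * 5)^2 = 173806875 / 8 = 21725859.38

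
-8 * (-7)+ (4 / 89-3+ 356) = 36405 / 89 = 409.04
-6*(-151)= 906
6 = 6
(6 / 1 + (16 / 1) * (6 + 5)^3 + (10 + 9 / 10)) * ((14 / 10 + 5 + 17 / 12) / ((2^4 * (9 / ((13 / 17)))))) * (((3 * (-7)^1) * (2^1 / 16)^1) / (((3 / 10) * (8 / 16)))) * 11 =-653970317 / 3840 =-170304.77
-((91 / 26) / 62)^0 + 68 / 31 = 37 / 31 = 1.19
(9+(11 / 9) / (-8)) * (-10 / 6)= -3185 / 216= -14.75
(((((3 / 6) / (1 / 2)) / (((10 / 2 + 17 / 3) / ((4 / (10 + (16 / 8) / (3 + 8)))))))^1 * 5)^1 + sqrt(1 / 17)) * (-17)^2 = 47685 / 896 + 17 * sqrt(17) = 123.31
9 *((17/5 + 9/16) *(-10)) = -2853/8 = -356.62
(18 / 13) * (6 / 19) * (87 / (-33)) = -3132 / 2717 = -1.15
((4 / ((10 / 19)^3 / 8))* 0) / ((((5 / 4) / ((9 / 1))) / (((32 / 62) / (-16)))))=0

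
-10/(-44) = 5/22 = 0.23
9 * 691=6219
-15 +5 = -10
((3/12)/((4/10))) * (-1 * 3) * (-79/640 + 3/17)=-1731/17408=-0.10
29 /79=0.37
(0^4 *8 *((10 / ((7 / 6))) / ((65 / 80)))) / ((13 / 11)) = 0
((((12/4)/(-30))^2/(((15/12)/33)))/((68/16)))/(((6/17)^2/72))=4488/125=35.90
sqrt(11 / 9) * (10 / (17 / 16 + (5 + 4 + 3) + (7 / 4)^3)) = 640 * sqrt(11) / 3537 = 0.60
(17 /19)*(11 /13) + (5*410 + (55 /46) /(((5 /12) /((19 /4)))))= 23455571 /11362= 2064.39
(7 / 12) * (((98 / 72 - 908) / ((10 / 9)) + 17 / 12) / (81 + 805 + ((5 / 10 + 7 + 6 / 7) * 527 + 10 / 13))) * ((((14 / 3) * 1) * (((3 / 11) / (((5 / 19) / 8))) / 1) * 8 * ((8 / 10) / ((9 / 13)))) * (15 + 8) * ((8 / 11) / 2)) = -316938989121664 / 1179745144875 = -268.65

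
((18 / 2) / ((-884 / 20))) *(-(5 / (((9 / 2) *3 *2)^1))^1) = 25 / 663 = 0.04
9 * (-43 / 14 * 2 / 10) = -387 / 70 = -5.53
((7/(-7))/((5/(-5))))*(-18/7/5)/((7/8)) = -144/245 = -0.59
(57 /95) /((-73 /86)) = -258 /365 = -0.71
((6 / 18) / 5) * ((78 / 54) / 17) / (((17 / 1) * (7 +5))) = 13 / 468180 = 0.00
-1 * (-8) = 8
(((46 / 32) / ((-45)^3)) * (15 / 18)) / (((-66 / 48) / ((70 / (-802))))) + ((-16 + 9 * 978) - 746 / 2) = 1623180158659 / 192937140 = 8413.00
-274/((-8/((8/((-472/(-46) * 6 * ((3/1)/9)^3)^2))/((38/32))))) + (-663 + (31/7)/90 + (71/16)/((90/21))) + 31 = -391032992633/666681120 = -586.54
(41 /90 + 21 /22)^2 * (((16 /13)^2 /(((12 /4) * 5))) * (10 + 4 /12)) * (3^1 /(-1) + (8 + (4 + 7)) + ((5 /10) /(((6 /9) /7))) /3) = 68629504256 /1863415125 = 36.83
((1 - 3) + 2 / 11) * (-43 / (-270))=-86 / 297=-0.29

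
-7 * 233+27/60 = -32611/20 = -1630.55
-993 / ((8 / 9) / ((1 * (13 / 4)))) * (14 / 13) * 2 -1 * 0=-62559 / 8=-7819.88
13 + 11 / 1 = 24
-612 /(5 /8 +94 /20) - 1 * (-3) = -7947 /71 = -111.93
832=832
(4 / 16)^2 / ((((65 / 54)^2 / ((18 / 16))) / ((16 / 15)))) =2187 / 42250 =0.05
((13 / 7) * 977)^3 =2048866908101 / 343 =5973372909.92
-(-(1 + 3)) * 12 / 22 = 24 / 11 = 2.18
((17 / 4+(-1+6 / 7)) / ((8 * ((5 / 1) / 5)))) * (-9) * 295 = -305325 / 224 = -1363.06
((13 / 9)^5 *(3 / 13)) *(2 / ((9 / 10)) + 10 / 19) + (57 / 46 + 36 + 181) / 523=356735848787 / 80974247994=4.41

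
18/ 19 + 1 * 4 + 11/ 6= 773/ 114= 6.78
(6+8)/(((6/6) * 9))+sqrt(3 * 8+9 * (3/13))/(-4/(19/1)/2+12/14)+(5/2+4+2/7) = 15.13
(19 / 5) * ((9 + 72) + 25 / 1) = 2014 / 5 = 402.80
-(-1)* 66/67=66/67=0.99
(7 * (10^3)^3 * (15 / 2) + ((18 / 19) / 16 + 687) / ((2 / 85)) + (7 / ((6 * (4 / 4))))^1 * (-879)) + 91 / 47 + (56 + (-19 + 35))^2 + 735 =750120487155827 / 14288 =52500034095.45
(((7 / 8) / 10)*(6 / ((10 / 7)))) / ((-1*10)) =-147 / 4000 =-0.04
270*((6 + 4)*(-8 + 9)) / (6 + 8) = 1350 / 7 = 192.86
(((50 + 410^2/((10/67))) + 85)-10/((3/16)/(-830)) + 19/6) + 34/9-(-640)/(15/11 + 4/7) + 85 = 3140875045/2682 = 1171094.35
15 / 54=5 / 18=0.28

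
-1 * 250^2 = -62500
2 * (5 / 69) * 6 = 20 / 23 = 0.87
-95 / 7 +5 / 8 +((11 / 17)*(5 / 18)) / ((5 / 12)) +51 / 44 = -11.36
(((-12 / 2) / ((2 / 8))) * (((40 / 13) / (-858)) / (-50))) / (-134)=8 / 622765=0.00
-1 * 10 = -10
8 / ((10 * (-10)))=-2 / 25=-0.08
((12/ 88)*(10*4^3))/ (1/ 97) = 93120/ 11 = 8465.45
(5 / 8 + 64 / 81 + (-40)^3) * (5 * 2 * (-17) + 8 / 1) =41471083 / 4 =10367770.75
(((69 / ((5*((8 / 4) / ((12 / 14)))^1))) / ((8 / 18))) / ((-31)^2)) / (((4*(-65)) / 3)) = -5589 / 34980400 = -0.00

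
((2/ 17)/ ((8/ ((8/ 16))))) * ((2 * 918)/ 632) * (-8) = -27/ 158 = -0.17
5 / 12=0.42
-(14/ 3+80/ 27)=-206/ 27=-7.63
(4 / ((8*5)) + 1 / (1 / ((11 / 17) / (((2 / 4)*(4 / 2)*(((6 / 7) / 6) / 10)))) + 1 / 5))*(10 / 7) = 6.58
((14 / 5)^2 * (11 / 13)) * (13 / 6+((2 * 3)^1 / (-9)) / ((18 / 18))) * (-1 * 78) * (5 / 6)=-3234 / 5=-646.80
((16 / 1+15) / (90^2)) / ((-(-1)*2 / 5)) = 31 / 3240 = 0.01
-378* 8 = -3024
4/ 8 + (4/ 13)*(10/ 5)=29/ 26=1.12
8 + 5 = 13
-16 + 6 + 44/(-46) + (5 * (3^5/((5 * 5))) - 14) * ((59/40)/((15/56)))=1548827/8625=179.57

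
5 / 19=0.26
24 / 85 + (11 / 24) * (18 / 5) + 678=231177 / 340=679.93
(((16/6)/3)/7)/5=8/315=0.03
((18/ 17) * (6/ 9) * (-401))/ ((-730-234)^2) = -1203/ 3949508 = -0.00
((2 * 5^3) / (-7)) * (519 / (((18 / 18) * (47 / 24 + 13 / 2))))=-3114000 / 1421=-2191.41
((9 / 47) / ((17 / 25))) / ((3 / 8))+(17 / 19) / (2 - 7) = 43417 / 75905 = 0.57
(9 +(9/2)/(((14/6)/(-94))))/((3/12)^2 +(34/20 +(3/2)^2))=-32160/749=-42.94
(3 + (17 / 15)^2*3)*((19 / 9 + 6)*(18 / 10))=37522 / 375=100.06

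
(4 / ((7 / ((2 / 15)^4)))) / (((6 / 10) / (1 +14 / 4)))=32 / 23625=0.00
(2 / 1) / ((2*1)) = 1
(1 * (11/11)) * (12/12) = 1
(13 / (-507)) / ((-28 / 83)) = 83 / 1092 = 0.08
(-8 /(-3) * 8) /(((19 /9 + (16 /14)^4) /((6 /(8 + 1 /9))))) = 24893568 /6021259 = 4.13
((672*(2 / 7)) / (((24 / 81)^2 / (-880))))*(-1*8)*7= 107775360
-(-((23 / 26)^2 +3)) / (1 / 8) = 5114 / 169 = 30.26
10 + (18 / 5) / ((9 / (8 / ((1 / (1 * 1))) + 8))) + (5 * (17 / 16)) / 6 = 8297 / 480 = 17.29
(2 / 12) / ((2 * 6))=1 / 72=0.01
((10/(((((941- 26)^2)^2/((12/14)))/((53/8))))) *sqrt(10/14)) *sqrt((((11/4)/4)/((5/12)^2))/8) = 53 *sqrt(770)/30530079405000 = 0.00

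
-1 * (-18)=18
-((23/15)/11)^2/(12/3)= -529/108900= -0.00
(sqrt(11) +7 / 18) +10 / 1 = sqrt(11) +187 / 18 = 13.71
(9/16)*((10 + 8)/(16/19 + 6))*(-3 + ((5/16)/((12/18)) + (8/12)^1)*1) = -91827/33280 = -2.76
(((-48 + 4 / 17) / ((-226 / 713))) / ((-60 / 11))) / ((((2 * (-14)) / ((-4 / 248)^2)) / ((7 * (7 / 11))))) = 32683 / 28584480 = 0.00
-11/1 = -11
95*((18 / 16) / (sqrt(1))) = 855 / 8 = 106.88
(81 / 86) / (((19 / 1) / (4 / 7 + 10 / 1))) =0.52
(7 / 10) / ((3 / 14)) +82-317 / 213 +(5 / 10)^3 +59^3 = 1750543937 / 8520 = 205462.90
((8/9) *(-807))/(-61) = 2152/183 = 11.76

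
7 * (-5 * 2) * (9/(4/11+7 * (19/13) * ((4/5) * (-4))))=25025/1286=19.46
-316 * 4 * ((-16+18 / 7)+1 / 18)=1064920 / 63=16903.49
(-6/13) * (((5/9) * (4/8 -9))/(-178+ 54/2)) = -85/5889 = -0.01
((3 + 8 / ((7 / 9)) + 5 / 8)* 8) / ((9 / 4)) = 3116 / 63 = 49.46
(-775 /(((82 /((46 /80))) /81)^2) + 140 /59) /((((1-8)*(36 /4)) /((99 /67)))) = 69165684071 /11907827456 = 5.81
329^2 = 108241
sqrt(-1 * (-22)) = sqrt(22) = 4.69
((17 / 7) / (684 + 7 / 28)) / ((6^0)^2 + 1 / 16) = 64 / 19159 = 0.00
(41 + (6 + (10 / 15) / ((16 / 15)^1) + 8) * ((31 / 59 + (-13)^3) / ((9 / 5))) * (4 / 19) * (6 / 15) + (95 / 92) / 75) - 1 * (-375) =-1681315501 / 1546980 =-1086.84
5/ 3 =1.67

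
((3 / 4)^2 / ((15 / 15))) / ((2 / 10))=45 / 16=2.81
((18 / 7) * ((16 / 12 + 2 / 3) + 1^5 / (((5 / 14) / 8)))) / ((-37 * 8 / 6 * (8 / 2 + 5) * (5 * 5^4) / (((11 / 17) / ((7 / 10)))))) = -4026 / 96315625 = -0.00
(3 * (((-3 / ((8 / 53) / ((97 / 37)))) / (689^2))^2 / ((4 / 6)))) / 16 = 762129 / 224935782975488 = 0.00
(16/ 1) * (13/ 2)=104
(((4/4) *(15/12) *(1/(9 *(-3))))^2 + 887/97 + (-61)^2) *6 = 4220317561/188568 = 22380.88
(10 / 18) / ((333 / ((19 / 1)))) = 95 / 2997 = 0.03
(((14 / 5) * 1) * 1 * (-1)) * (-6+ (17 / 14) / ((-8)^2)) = 5359 / 320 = 16.75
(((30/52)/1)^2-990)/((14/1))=-669015/9464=-70.69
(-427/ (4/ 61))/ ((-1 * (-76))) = -85.68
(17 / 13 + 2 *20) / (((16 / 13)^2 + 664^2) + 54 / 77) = 537537 / 5737408486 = 0.00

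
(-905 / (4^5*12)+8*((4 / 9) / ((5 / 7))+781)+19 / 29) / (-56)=-33427025461 / 299335680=-111.67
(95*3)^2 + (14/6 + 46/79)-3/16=81227.73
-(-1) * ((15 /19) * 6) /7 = 90 /133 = 0.68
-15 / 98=-0.15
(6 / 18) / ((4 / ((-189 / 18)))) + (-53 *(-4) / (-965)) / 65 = -440771 / 501800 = -0.88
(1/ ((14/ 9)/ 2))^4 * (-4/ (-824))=6561/ 494606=0.01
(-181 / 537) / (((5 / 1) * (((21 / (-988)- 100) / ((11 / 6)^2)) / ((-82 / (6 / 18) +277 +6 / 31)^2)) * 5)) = 5058407894683 / 11474385479325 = 0.44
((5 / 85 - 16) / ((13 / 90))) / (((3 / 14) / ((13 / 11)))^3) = -1256724560 / 67881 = -18513.64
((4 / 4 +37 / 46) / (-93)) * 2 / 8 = -83 / 17112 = -0.00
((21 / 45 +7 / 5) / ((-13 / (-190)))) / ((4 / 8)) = 2128 / 39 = 54.56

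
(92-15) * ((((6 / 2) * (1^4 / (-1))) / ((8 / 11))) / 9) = -847 / 24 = -35.29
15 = 15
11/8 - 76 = -597/8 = -74.62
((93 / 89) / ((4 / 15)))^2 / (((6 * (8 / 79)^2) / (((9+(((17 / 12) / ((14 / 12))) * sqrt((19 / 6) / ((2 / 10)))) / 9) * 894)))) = 1139394249975 * sqrt(570) / 227110912+16286635455525 / 8111104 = 2127720.12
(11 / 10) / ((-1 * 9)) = -11 / 90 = -0.12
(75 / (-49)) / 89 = -75 / 4361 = -0.02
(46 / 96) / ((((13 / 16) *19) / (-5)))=-0.16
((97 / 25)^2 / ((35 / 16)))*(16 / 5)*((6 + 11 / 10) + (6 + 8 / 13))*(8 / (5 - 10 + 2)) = -805.46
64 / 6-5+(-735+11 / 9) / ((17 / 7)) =-45361 / 153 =-296.48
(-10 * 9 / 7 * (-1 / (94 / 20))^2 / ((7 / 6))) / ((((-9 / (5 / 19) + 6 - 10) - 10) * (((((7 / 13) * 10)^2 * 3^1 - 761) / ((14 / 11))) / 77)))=-91260000 / 60641620421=-0.00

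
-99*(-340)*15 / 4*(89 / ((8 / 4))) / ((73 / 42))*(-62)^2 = 906855434100 / 73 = 12422677179.45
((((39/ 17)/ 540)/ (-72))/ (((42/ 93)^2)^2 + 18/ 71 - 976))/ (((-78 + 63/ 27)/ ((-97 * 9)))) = 82683758651/ 118505803106600640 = 0.00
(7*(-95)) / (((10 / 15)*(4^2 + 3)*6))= -35 / 4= -8.75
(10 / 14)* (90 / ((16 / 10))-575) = -370.54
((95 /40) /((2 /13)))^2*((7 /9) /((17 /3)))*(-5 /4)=-2135315 /52224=-40.89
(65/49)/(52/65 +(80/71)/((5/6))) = 23075/37436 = 0.62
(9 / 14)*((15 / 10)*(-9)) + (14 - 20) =-411 / 28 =-14.68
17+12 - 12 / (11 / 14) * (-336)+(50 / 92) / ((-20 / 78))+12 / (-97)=506368499 / 98164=5158.39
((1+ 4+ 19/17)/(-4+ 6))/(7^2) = 52/833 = 0.06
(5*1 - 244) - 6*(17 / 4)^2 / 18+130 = -5521 / 48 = -115.02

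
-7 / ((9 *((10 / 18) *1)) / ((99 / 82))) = -693 / 410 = -1.69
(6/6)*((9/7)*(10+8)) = 162/7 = 23.14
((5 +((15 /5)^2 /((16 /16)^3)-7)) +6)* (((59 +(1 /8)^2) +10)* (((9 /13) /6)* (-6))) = -39753 /64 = -621.14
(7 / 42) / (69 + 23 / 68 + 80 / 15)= 34 / 15233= 0.00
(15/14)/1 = 15/14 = 1.07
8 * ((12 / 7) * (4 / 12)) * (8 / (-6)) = -128 / 21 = -6.10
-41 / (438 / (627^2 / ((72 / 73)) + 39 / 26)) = -130737725 / 3504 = -37310.99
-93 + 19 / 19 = -92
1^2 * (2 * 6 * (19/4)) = 57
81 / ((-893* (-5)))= 81 / 4465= 0.02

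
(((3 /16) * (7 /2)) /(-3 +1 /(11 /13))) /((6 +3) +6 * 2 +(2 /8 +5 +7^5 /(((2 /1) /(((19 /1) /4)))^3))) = -132 /82351895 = -0.00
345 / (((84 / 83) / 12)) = 28635 / 7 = 4090.71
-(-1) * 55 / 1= 55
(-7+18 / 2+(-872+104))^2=586756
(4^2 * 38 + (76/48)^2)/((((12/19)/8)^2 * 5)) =31736593/1620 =19590.49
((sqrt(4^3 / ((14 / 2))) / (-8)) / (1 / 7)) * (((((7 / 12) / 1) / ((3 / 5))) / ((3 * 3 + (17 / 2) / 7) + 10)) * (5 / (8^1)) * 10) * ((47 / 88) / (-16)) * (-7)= -2015125 * sqrt(7) / 28689408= -0.19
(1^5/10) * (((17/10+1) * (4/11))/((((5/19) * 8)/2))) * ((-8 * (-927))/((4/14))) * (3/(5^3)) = 9986571/171875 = 58.10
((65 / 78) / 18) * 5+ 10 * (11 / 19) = 12355 / 2052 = 6.02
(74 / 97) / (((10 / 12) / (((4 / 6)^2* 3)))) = 592 / 485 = 1.22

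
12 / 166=6 / 83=0.07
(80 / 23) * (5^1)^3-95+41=8758 / 23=380.78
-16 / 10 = -8 / 5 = -1.60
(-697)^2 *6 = 2914854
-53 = -53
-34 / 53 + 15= 761 / 53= 14.36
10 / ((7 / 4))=40 / 7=5.71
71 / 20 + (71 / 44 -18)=-706 / 55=-12.84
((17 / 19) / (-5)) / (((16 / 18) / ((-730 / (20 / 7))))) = 78183 / 1520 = 51.44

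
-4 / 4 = -1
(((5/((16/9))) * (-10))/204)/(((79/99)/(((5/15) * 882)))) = -1091475/21488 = -50.79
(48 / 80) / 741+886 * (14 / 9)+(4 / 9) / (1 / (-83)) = 4969643 / 3705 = 1341.33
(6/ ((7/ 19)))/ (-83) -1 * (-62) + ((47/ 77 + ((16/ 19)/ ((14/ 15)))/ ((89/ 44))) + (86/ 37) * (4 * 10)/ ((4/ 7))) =90194881363/ 399865697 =225.56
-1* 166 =-166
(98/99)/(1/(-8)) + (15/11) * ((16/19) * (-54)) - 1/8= -1054169/15048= -70.05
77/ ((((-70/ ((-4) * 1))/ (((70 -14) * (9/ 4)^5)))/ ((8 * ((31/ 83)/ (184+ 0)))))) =140949963/ 610880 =230.73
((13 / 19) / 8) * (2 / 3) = 13 / 228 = 0.06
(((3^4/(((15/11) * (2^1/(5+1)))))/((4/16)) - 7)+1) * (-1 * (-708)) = 500414.40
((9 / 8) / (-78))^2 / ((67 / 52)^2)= 9 / 71824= 0.00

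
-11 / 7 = -1.57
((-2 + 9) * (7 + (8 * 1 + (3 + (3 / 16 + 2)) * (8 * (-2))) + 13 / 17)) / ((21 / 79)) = -30099 / 17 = -1770.53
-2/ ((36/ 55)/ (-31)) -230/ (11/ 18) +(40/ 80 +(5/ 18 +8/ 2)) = -6091/ 22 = -276.86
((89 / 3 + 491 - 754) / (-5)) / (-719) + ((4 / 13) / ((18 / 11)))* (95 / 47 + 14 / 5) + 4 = 95714314 / 19768905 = 4.84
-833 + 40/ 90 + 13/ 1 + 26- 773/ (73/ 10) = -590936/ 657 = -899.45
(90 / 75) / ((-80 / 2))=-3 / 100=-0.03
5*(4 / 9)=20 / 9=2.22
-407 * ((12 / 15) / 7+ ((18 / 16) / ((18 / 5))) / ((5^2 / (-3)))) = -17501 / 560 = -31.25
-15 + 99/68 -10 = -1601/68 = -23.54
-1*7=-7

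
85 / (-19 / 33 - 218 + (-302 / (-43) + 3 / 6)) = -241230 / 598967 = -0.40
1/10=0.10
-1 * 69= -69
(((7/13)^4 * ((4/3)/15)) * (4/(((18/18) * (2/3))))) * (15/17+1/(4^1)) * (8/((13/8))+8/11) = 27160112/94679715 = 0.29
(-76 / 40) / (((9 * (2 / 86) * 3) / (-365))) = 59641 / 54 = 1104.46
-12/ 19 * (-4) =48/ 19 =2.53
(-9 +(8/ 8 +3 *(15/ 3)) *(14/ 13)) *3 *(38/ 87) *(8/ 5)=32528/ 1885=17.26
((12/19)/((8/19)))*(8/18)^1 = 2/3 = 0.67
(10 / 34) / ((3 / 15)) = 25 / 17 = 1.47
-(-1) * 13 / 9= 13 / 9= 1.44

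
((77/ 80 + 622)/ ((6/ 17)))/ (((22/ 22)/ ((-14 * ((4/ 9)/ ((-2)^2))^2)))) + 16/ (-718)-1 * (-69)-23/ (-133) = -218982753601/ 928201680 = -235.92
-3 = -3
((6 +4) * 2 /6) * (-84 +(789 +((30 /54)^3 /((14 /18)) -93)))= 3471290 /1701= 2040.73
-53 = -53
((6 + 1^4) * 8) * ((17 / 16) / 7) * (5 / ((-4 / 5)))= -425 / 8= -53.12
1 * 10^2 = 100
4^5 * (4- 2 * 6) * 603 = -4939776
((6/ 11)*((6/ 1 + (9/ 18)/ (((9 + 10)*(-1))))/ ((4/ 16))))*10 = 27240/ 209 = 130.33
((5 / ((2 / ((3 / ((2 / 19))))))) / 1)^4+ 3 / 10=32987503509 / 1280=25771487.12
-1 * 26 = -26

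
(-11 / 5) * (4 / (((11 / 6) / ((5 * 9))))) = -216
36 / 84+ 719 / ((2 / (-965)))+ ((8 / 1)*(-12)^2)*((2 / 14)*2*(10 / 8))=-346505.64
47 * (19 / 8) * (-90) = -40185 / 4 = -10046.25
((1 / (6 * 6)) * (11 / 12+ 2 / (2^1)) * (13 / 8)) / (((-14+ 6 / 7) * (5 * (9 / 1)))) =-91 / 622080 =-0.00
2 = 2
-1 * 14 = -14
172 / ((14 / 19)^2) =15523 / 49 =316.80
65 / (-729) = -0.09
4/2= 2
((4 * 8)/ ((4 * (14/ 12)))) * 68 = 3264/ 7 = 466.29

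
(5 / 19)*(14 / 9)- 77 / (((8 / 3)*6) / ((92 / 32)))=-13.43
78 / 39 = 2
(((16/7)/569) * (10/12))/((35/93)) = 248/27881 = 0.01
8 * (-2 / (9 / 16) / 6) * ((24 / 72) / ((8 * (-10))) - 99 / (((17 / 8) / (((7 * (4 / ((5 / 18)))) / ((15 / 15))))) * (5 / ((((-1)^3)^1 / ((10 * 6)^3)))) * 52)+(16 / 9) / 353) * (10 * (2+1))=-535378768 / 3949408125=-0.14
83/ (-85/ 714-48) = -3486/ 2021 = -1.72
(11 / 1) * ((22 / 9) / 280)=121 / 1260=0.10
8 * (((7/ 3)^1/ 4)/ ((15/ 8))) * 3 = 112/ 15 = 7.47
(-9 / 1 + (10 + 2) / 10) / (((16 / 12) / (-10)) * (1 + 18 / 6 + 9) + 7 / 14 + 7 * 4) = -0.29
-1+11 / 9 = 2 / 9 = 0.22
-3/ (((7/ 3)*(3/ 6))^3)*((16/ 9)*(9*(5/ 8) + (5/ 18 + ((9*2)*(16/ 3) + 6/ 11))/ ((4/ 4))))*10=-12982240/ 3773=-3440.83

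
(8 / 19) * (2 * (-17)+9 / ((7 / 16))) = -752 / 133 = -5.65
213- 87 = 126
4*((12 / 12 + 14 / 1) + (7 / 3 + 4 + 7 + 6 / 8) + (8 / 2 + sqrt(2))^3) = 200*sqrt(2) + 1405 / 3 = 751.18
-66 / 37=-1.78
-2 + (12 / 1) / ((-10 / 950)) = -1142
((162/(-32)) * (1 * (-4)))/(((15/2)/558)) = 7533/5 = 1506.60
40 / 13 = 3.08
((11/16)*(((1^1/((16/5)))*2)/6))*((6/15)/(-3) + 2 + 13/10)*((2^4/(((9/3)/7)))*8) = 7315/108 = 67.73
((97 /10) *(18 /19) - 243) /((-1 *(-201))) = -7404 /6365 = -1.16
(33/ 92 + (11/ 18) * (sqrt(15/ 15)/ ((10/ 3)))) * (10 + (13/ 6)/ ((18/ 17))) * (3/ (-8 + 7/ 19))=-4622453/ 1800900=-2.57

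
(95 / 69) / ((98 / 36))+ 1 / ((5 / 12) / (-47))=-632778 / 5635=-112.29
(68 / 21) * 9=204 / 7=29.14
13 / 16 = 0.81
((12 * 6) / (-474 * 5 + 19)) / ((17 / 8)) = -576 / 39967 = -0.01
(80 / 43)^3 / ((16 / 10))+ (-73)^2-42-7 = 420116960 / 79507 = 5284.02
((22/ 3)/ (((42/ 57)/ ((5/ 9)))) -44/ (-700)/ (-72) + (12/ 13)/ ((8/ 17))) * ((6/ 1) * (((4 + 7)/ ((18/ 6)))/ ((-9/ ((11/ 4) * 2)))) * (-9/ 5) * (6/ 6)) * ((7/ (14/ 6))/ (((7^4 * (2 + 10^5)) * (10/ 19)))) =8461402829/ 1966458328380000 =0.00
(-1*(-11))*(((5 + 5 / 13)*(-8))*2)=-12320 / 13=-947.69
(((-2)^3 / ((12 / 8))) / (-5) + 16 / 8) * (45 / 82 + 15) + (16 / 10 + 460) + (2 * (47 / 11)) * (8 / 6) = 3522379 / 6765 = 520.68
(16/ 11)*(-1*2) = -32/ 11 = -2.91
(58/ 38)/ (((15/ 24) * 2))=116/ 95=1.22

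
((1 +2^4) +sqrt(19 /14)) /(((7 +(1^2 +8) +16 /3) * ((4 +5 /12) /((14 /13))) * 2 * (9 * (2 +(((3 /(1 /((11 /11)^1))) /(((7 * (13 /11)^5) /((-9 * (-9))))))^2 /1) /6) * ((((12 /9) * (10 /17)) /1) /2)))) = 26500643933127 * sqrt(266) /9116790214293123520 +3153576628042113 /4558395107146561760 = 0.00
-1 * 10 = -10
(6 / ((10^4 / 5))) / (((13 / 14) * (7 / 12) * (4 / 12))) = 27 / 1625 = 0.02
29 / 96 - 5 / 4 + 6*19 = 10853 / 96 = 113.05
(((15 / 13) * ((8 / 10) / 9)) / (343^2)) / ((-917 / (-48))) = 64 / 1402493729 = 0.00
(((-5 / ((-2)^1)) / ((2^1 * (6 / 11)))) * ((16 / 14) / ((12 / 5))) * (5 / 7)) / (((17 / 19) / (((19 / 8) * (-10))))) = -2481875 / 119952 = -20.69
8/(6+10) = 1/2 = 0.50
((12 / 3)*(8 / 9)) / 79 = 32 / 711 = 0.05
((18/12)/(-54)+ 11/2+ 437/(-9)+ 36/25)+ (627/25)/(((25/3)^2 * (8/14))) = -3844811/93750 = -41.01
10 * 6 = 60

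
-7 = -7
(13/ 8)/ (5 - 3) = 13/ 16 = 0.81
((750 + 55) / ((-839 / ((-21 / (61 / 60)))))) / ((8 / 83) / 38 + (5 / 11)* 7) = 5865020700 / 942358927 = 6.22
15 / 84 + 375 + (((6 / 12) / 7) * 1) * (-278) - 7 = 9753 / 28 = 348.32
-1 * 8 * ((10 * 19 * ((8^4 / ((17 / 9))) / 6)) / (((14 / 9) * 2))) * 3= -63037440 / 119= -529726.39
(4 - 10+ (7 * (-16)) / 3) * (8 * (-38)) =39520 / 3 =13173.33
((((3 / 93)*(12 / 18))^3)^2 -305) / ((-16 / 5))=95.31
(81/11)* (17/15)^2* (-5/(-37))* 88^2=1831104/185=9897.86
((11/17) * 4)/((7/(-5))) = -220/119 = -1.85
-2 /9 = -0.22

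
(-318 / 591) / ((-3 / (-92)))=-9752 / 591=-16.50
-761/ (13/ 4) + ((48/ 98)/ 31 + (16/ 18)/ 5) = -207900604/ 888615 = -233.96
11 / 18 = 0.61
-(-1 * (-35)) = -35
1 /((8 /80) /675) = 6750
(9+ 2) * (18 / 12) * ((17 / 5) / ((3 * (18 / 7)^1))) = 1309 / 180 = 7.27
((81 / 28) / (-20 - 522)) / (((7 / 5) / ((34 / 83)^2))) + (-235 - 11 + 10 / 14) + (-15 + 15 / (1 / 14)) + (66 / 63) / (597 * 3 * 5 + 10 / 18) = -185385490363261 / 3686604949300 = -50.29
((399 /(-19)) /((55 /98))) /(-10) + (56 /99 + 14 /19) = 237209 /47025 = 5.04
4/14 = 0.29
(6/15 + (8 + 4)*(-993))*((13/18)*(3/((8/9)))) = -1161771/40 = -29044.28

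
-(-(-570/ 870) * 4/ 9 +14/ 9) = -482/ 261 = -1.85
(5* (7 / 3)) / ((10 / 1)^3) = 7 / 600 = 0.01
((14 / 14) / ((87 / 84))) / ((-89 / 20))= -560 / 2581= -0.22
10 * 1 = 10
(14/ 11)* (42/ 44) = 147/ 121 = 1.21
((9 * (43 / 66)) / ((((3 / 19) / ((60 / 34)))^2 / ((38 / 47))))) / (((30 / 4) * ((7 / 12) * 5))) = 28313952 / 1045891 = 27.07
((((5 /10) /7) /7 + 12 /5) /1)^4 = 1945358247121 /57648010000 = 33.75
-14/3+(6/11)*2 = -118/33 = -3.58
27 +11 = 38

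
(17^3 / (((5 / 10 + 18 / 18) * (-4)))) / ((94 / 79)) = -388127 / 564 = -688.17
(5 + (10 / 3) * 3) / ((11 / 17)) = 255 / 11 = 23.18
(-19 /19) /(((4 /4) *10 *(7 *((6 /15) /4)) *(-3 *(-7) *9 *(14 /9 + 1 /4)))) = -4 /9555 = -0.00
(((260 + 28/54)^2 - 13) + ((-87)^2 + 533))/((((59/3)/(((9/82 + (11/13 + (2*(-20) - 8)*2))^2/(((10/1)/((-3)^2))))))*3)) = 9634270118709527/920448360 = 10466931.70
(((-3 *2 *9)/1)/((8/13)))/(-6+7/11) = 3861/236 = 16.36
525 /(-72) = -175 /24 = -7.29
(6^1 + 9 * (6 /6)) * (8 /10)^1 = 12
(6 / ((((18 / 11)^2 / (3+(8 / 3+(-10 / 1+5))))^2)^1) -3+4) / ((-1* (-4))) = 54007 / 157464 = 0.34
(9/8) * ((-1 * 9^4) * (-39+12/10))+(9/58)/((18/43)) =323647999/1160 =279006.90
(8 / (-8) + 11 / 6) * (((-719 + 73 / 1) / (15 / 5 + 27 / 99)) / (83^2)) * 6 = -17765 / 124002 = -0.14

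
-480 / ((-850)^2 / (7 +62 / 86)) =-7968 / 1553375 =-0.01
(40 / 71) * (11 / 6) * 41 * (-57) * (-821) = 140702980 / 71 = 1981732.11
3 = 3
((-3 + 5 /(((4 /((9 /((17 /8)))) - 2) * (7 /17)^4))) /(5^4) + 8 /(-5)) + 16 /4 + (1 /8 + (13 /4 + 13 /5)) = 1849065649 /228095000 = 8.11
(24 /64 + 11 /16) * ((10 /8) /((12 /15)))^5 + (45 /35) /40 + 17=15811864763 /587202560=26.93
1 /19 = 0.05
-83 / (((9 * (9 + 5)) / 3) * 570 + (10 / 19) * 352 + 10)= -0.00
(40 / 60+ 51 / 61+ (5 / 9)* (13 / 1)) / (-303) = -4790 / 166347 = -0.03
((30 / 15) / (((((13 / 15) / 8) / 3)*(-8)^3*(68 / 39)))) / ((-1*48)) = 45 / 34816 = 0.00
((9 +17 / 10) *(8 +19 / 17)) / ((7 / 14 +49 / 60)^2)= 5970600 / 106097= 56.27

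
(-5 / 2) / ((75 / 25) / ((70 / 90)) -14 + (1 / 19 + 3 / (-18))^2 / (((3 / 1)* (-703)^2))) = 337193858610 / 1368043653749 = 0.25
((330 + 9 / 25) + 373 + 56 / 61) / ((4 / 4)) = 1074024 / 1525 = 704.28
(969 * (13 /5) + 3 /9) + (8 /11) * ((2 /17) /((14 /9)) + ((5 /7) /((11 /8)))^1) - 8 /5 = 543972508 /215985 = 2518.57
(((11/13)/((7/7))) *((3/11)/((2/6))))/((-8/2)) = -9/52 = -0.17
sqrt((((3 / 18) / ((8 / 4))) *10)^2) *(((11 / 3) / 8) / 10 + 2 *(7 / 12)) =97 / 96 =1.01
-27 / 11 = -2.45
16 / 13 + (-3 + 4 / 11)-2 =-487 / 143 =-3.41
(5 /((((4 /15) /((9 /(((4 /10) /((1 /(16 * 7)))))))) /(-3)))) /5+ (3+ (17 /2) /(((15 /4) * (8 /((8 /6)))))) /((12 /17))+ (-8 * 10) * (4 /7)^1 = -5224159 /120960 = -43.19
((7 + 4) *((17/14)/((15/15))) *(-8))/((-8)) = 187/14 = 13.36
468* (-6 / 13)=-216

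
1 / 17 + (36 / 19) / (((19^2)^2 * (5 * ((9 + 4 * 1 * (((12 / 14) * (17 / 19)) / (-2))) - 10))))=219586601 / 3733045045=0.06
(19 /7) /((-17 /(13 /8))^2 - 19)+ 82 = 8776801 /106995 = 82.03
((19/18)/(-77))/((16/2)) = -19/11088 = -0.00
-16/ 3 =-5.33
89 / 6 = 14.83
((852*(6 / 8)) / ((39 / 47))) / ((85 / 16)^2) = 2562816 / 93925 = 27.29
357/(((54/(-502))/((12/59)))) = -119476/177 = -675.01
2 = 2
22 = 22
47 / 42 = 1.12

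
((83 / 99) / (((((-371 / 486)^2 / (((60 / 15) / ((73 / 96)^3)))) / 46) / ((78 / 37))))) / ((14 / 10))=138294290515230720 / 152548818667553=906.56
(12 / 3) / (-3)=-4 / 3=-1.33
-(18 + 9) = -27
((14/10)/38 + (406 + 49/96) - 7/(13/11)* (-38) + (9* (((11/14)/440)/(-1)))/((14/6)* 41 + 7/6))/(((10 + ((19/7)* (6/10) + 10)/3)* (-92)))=-304558691293/615560073856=-0.49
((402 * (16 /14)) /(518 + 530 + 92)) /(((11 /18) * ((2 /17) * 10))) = 20502 /36575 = 0.56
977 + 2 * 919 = 2815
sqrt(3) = 1.73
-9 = -9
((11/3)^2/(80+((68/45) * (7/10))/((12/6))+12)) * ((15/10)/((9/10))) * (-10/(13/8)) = -1210000/811941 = -1.49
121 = 121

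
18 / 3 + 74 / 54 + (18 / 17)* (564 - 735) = -79723 / 459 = -173.69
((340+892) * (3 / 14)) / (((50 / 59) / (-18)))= -140184 / 25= -5607.36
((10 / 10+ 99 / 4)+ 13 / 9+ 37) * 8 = 4622 / 9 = 513.56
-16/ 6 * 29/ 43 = -232/ 129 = -1.80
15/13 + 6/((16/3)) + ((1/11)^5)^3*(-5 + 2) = 990007816151508975/434433809619227704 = 2.28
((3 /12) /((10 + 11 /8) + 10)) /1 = 2 /171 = 0.01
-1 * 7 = -7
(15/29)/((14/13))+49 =20089/406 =49.48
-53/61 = -0.87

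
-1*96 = -96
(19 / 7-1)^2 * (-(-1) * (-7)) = -144 / 7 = -20.57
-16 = -16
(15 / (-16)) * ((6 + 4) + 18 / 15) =-21 / 2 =-10.50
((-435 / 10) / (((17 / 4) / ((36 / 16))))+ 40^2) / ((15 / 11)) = 589787 / 510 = 1156.45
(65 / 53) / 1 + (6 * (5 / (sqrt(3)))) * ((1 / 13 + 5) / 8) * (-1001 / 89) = 65 / 53 - 12705 * sqrt(3) / 178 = -122.40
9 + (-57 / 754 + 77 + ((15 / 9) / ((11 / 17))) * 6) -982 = -7303871 / 8294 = -880.62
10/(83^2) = 10/6889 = 0.00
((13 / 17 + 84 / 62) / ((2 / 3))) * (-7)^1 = -23457 / 1054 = -22.26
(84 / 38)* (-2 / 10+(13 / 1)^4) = 315672 / 5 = 63134.40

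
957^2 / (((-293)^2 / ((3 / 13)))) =2747547 / 1116037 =2.46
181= 181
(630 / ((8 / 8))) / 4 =315 / 2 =157.50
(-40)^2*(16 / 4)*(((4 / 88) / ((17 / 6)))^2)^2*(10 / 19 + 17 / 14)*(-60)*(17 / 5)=-1440115200 / 9566853989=-0.15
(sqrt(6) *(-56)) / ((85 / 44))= -2464 *sqrt(6) / 85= -71.01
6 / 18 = 0.33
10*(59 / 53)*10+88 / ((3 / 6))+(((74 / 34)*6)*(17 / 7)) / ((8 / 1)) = 432267 / 1484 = 291.29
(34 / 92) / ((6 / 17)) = 289 / 276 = 1.05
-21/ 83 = -0.25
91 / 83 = 1.10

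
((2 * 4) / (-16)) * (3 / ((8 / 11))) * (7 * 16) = -231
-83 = -83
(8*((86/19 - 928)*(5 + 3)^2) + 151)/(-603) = 2993561/3819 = 783.86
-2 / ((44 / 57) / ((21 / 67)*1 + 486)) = -1857231 / 1474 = -1259.99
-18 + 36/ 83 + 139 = 10079/ 83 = 121.43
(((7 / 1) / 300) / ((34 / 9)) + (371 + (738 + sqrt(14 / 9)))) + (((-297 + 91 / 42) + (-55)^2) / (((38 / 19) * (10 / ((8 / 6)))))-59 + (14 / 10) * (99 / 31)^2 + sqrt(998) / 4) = sqrt(14) / 3 + sqrt(998) / 4 + 36649314409 / 29406600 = 1255.44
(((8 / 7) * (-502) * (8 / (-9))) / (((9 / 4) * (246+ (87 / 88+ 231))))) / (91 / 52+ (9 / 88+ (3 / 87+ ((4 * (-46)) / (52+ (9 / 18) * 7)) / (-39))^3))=8103254970732230639616 / 31682629755012516013517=0.26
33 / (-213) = -11 / 71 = -0.15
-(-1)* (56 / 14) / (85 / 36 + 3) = 144 / 193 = 0.75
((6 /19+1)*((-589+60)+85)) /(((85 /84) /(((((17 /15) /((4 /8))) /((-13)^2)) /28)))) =-888 /3211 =-0.28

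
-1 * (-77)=77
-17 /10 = -1.70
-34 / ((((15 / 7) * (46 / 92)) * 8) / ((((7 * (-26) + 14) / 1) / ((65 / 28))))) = 93296 / 325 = 287.06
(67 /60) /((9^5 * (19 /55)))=737 /13463172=0.00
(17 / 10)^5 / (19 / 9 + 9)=12778713 / 10000000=1.28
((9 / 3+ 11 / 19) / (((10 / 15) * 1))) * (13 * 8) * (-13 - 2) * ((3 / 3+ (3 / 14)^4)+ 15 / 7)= -1201525065 / 45619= -26338.26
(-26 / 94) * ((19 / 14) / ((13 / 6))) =-57 / 329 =-0.17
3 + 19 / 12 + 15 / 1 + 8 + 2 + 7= 439 / 12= 36.58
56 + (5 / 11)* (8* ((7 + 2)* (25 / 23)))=23168 / 253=91.57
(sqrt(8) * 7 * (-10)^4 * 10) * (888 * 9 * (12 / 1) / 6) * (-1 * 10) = -223776000000 * sqrt(2) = -316467054133.60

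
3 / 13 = 0.23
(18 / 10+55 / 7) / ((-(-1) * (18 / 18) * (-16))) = -0.60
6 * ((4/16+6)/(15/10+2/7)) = 21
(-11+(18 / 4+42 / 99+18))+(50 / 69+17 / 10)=54454 / 3795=14.35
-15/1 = -15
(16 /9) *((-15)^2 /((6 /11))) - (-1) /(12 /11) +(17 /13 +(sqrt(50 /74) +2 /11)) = 5 *sqrt(37) /37 +420843 /572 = 736.56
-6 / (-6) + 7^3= 344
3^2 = 9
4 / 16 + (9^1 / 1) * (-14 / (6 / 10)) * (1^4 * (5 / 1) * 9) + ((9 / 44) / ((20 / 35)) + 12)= -1660981 / 176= -9437.39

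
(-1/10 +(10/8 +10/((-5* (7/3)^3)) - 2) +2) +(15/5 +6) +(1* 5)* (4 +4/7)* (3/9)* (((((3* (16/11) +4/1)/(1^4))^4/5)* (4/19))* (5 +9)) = 125867272740173/5724923820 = 21985.84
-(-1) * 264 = 264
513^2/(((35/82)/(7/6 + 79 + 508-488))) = 2161582443/35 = 61759498.37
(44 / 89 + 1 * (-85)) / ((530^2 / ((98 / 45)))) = -122843 / 187500750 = -0.00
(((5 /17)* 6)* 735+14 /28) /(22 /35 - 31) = -1544095 /36142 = -42.72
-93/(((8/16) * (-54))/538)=16678/9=1853.11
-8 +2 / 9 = -70 / 9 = -7.78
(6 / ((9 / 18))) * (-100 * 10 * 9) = -108000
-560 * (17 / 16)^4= -2923235 / 4096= -713.68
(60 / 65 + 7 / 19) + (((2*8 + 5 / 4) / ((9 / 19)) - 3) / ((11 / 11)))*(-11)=-1085689 / 2964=-366.29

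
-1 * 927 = -927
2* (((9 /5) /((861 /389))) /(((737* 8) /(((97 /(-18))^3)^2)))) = 324026109917381 /47961544055040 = 6.76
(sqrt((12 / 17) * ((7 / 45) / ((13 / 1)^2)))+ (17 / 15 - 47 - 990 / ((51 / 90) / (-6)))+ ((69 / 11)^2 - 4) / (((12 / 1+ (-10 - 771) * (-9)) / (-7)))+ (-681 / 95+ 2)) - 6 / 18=2 * sqrt(1785) / 3315+ 2870424146591 / 275183403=10430.97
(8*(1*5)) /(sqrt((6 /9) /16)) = 80*sqrt(6) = 195.96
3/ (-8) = -3/ 8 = -0.38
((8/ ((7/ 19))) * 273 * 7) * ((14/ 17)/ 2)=290472/ 17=17086.59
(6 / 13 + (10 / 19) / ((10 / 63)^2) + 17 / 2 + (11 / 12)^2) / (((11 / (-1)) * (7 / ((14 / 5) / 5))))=-5458139 / 24453000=-0.22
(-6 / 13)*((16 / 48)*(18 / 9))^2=-8 / 39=-0.21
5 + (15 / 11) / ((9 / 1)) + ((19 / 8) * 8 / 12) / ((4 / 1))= 5.55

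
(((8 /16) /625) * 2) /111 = 1 /69375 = 0.00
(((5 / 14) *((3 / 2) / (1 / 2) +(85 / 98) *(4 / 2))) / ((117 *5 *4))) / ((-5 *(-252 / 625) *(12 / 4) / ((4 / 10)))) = 725 / 15169518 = 0.00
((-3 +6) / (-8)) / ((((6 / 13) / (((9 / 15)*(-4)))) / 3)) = 117 / 20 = 5.85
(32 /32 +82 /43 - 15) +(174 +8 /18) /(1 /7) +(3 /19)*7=8898037 /7353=1210.12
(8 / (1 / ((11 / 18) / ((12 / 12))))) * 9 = 44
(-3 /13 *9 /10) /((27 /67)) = -67 /130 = -0.52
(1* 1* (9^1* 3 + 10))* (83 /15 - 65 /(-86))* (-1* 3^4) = -18848.57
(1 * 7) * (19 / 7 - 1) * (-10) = -120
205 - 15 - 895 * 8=-6970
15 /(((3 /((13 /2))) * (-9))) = -65 /18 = -3.61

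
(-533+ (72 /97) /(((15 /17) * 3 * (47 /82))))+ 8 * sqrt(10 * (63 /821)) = -12138583 /22795+ 24 * sqrt(57470) /821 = -525.50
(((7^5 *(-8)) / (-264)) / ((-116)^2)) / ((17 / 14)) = 0.03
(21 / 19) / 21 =1 / 19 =0.05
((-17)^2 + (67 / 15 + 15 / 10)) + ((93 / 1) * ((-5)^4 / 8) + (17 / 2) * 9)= 916451 / 120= 7637.09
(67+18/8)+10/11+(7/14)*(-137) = 73/44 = 1.66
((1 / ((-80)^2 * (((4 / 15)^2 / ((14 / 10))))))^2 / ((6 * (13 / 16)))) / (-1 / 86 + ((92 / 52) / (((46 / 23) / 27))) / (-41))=-0.00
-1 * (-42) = 42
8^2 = 64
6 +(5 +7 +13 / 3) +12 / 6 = 73 / 3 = 24.33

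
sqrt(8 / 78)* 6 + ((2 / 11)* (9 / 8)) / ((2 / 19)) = 4* sqrt(39) / 13 + 171 / 88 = 3.86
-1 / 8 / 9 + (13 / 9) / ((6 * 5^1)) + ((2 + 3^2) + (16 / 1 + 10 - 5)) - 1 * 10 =23797 / 1080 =22.03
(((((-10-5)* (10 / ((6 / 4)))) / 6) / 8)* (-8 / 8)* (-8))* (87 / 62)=-725 / 31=-23.39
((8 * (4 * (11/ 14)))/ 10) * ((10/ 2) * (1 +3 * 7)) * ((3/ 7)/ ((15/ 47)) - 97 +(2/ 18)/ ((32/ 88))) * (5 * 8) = -1054860.99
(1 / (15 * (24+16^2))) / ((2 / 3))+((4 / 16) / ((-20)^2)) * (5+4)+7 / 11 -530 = -65216863 / 123200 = -529.36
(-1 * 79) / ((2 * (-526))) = 79 / 1052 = 0.08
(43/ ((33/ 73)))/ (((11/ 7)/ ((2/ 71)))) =43946/ 25773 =1.71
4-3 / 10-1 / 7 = 3.56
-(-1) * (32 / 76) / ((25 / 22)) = 176 / 475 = 0.37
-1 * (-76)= 76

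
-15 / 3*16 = -80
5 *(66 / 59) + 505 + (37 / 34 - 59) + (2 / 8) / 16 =29059531 / 64192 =452.70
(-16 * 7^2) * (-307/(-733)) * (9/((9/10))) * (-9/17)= 21661920/12461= 1738.38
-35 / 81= -0.43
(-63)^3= -250047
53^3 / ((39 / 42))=160329.08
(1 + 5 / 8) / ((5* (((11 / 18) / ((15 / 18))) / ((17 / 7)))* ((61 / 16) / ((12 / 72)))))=221 / 4697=0.05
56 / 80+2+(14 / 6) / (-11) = 821 / 330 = 2.49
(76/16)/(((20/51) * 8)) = 1.51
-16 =-16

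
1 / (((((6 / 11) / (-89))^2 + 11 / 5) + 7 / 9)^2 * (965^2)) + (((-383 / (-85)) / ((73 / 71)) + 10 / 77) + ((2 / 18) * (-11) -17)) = -36222283890791623652259734899 / 2642049551437295611509388260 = -13.71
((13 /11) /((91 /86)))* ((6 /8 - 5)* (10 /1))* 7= -3655 /11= -332.27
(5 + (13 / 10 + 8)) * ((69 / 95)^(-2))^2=2329487875 / 45334242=51.38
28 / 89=0.31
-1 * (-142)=142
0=0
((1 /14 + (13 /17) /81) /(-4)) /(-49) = 1559 /3778488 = 0.00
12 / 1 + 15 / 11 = 147 / 11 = 13.36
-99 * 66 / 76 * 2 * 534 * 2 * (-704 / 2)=1228182912 / 19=64641205.89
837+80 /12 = 2531 /3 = 843.67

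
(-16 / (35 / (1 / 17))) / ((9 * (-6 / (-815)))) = -1304 / 3213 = -0.41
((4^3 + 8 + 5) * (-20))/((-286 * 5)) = 14/13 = 1.08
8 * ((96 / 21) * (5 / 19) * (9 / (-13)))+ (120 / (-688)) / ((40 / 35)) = -8107305 / 1189552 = -6.82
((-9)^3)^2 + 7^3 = 531784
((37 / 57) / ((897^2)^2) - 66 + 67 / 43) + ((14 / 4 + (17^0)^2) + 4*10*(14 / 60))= -160607853272843941 / 3173533441402662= -50.61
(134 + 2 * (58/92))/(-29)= -3111/667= -4.66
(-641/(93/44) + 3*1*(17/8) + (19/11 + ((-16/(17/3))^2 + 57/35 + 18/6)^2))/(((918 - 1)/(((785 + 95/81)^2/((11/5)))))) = -11577300974599942397440/277076349944393769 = -41783.79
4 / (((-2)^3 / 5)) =-2.50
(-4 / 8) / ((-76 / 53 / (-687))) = -36411 / 152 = -239.55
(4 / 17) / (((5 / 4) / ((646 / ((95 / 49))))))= 1568 / 25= 62.72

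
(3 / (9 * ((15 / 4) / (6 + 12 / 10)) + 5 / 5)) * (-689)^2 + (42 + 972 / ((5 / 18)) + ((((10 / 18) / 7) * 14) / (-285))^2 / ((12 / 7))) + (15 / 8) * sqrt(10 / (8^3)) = 15 * sqrt(5) / 128 + 7017155585399 / 27632745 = 253943.75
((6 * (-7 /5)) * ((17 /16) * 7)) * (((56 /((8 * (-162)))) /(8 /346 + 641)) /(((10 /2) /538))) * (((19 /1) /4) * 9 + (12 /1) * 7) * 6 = 45859374743 /133076400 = 344.61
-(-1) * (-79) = -79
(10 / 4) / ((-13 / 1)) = -0.19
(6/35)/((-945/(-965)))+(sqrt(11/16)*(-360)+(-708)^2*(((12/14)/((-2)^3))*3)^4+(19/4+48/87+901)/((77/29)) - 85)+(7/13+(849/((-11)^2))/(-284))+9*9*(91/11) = 1212034324746967/193068635760 - 90*sqrt(11) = 5979.24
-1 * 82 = -82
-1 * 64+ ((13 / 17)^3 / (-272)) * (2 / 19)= -812494485 / 12695192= -64.00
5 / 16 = 0.31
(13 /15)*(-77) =-1001 /15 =-66.73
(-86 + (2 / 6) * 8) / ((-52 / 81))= 3375 / 26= 129.81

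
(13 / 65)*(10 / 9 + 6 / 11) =164 / 495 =0.33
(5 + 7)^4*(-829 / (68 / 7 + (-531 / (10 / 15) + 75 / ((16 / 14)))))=962648064 / 40385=23836.77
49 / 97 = 0.51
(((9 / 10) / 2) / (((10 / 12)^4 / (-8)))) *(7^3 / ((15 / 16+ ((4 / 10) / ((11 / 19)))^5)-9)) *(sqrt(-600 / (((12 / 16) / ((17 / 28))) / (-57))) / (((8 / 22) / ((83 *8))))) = 53784578354411520 *sqrt(13566) / 63655921687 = 98411276.23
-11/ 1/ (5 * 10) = -11/ 50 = -0.22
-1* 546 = -546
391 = 391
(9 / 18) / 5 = 1 / 10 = 0.10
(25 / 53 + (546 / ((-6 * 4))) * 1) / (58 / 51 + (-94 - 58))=240873 / 1631128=0.15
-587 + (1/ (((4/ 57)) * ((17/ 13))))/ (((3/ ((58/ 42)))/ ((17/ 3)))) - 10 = -568.58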